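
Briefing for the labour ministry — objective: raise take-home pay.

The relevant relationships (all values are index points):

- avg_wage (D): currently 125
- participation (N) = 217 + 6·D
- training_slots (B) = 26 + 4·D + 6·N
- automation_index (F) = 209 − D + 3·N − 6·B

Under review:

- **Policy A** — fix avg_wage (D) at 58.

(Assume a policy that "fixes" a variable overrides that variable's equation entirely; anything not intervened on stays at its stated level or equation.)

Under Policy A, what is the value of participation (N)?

565

Policy A (D := 58):
  D = 58
  N = 217 + 6·58 = 565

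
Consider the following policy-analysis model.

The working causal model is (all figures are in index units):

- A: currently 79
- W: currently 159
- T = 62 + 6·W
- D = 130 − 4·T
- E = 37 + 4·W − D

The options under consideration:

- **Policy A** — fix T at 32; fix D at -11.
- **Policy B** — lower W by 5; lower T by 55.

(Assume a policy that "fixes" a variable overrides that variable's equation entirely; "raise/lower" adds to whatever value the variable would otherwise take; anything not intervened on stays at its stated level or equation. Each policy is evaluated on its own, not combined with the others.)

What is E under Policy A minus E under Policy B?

-3563

Policy A (T := 32, D := -11):
  W = 159
  T = 32
  D = -11
  E = 37 + 4·159 − (-11) = 684
Policy B (W − 5, T − 55):
  W = 159 − 5 = 154
  T = 62 + 6·154 (−55 from intervention) = 931
  D = 130 − 4·931 = -3594
  E = 37 + 4·154 − (-3594) = 4247
E: 684 − 4247 = -3563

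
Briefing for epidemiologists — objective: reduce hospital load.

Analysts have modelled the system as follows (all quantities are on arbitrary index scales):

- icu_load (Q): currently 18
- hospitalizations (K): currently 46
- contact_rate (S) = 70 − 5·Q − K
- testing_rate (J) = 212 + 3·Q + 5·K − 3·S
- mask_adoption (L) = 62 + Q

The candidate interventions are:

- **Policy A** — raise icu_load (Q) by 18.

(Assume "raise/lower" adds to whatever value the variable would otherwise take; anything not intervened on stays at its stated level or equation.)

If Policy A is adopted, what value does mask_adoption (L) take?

98

Policy A (Q + 18):
  Q = 18 + 18 = 36
  L = 62 + 36 = 98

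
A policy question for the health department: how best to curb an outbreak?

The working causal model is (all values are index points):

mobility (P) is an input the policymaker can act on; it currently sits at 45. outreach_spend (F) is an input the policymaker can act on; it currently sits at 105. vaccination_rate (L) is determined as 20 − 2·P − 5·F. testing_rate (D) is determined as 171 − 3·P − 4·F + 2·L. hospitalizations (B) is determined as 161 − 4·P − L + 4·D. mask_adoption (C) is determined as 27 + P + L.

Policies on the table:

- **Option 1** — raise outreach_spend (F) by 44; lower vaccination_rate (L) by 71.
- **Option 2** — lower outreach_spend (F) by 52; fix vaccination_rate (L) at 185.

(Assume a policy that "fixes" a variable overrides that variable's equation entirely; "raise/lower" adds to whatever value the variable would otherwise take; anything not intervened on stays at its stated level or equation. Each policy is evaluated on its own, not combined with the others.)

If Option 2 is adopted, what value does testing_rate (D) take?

Option 2 (F − 52, L := 185):
  P = 45
  F = 105 − 52 = 53
  L = 185
  D = 171 − 3·45 − 4·53 + 2·185 = 194

194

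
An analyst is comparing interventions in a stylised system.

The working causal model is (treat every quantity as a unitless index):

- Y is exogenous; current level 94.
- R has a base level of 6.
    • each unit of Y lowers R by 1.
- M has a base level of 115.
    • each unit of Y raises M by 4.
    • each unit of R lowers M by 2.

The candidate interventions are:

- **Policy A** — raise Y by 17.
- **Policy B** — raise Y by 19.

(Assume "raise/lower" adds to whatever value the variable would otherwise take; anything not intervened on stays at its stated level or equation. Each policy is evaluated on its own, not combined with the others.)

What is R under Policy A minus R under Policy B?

Policy A (Y + 17):
  Y = 94 + 17 = 111
  R = 6 − 111 = -105
Policy B (Y + 19):
  Y = 94 + 19 = 113
  R = 6 − 113 = -107
R: -105 − (-107) = 2

2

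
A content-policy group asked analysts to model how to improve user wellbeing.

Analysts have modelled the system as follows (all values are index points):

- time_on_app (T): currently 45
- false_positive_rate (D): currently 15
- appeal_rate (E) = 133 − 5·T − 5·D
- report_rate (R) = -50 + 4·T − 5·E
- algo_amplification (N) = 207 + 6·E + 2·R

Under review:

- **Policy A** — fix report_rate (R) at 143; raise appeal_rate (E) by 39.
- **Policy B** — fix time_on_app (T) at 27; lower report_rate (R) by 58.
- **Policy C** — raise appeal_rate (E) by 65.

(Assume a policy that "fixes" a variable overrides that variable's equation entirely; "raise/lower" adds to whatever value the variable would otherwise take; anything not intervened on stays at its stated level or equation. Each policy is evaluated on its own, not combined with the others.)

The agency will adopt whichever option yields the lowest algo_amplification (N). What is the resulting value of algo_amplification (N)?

Policy A (R := 143, E + 39):
  T = 45
  D = 15
  E = 133 − 5·45 − 5·15 (+39 from intervention) = -128
  R = 143
  N = 207 + 6·(-128) + 2·143 = -275
Policy B (T := 27, R − 58):
  T = 27
  D = 15
  E = 133 − 5·27 − 5·15 = -77
  R = -50 + 4·27 − 5·(-77) (−58 from intervention) = 385
  N = 207 + 6·(-77) + 2·385 = 515
Policy C (E + 65):
  T = 45
  D = 15
  E = 133 − 5·45 − 5·15 (+65 from intervention) = -102
  R = -50 + 4·45 − 5·(-102) = 640
  N = 207 + 6·(-102) + 2·640 = 875
Comparing — Policy A: N=-275, Policy B: N=515, Policy C: N=875. Lowest is -275 (Policy A).

-275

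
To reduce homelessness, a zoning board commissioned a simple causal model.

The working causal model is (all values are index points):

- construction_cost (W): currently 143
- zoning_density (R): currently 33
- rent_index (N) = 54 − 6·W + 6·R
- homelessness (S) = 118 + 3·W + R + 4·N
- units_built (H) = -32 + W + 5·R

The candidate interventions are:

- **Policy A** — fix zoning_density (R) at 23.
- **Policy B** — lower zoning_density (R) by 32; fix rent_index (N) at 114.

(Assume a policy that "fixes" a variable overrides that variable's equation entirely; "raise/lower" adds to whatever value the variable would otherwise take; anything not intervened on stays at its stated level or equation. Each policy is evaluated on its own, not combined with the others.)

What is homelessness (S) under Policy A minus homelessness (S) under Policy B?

Policy A (R := 23):
  W = 143
  R = 23
  N = 54 − 6·143 + 6·23 = -666
  S = 118 + 3·143 + 23 + 4·(-666) = -2094
Policy B (R − 32, N := 114):
  W = 143
  R = 33 − 32 = 1
  N = 114
  S = 118 + 3·143 + 1 + 4·114 = 1004
S: -2094 − 1004 = -3098

-3098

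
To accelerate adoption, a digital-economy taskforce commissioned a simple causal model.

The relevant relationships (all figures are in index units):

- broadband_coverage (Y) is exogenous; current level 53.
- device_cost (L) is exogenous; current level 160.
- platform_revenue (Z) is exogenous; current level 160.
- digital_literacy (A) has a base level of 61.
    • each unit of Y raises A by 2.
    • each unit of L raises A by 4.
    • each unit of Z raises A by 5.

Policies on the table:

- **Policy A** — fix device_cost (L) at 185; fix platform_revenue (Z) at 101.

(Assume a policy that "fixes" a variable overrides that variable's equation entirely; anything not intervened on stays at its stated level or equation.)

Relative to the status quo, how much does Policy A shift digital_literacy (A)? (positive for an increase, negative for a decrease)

Baseline:
  Y = 53
  L = 160
  Z = 160
  A = 61 + 2·53 + 4·160 + 5·160 = 1607
Policy A (L := 185, Z := 101):
  Y = 53
  L = 185
  Z = 101
  A = 61 + 2·53 + 4·185 + 5·101 = 1412
Change in A: 1412 − 1607 = -195

-195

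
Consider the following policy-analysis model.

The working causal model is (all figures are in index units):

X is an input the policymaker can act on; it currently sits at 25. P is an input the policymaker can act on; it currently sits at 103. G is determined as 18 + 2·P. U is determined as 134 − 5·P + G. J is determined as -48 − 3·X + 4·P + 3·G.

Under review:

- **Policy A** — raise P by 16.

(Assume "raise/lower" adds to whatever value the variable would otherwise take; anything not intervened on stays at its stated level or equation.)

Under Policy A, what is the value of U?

Policy A (P + 16):
  P = 103 + 16 = 119
  G = 18 + 2·119 = 256
  U = 134 − 5·119 + 256 = -205

-205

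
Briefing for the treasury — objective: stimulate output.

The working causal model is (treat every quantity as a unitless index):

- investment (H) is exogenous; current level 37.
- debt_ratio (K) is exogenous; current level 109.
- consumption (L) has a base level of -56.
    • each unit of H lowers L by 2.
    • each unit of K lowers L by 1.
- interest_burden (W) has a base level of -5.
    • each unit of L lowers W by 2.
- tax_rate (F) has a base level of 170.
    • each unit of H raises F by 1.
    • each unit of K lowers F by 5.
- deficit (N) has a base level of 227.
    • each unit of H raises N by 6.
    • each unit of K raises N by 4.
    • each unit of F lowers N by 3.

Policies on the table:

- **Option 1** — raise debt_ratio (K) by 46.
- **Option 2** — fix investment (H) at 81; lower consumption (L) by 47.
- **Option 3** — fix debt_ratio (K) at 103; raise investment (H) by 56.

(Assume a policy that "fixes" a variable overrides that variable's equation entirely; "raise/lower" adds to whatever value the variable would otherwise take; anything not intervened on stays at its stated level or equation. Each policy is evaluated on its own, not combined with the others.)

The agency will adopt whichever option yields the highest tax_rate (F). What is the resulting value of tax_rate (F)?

-252

Option 1 (K + 46):
  H = 37
  K = 109 + 46 = 155
  F = 170 + 37 − 5·155 = -568
Option 2 (H := 81, L − 47):
  H = 81
  K = 109
  F = 170 + 81 − 5·109 = -294
Option 3 (K := 103, H + 56):
  H = 37 + 56 = 93
  K = 103
  F = 170 + 93 − 5·103 = -252
Comparing — Option 1: F=-568, Option 2: F=-294, Option 3: F=-252. Highest is -252 (Option 3).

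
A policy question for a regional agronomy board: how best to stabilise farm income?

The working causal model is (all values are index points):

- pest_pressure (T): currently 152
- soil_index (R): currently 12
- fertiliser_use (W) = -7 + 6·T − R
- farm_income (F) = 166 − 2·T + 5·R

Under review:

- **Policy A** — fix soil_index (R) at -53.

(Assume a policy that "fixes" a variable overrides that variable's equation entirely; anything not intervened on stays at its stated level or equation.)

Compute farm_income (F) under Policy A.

-403

Policy A (R := -53):
  T = 152
  R = -53
  F = 166 − 2·152 + 5·(-53) = -403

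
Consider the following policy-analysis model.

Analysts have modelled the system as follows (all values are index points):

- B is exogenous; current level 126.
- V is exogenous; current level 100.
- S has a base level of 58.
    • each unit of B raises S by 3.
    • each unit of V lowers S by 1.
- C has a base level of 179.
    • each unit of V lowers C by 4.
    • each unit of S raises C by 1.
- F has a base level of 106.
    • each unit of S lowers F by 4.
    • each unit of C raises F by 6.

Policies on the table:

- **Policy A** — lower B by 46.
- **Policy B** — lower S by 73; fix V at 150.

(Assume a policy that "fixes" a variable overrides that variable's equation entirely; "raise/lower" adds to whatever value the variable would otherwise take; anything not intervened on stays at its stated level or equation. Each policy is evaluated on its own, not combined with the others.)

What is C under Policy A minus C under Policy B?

Policy A (B − 46):
  B = 126 − 46 = 80
  V = 100
  S = 58 + 3·80 − 100 = 198
  C = 179 − 4·100 + 198 = -23
Policy B (S − 73, V := 150):
  B = 126
  V = 150
  S = 58 + 3·126 − 150 (−73 from intervention) = 213
  C = 179 − 4·150 + 213 = -208
C: -23 − (-208) = 185

185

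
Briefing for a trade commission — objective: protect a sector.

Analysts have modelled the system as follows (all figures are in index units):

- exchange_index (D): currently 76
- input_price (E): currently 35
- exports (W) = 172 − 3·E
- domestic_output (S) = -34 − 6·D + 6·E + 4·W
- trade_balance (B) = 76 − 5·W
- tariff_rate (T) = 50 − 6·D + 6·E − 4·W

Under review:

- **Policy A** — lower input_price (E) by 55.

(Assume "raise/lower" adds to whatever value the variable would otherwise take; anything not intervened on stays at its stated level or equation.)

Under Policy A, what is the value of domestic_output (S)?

Policy A (E − 55):
  D = 76
  E = 35 − 55 = -20
  W = 172 − 3·(-20) = 232
  S = -34 − 6·76 + 6·(-20) + 4·232 = 318

318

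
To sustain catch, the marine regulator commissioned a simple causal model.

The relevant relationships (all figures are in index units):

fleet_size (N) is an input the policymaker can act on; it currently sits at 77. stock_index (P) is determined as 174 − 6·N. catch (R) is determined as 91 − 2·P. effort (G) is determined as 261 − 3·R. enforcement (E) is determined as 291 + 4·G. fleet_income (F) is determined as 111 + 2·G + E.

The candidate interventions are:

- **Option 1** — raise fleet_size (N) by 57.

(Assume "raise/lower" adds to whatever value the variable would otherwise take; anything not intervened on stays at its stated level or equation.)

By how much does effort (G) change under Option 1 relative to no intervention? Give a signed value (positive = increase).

-2052

Baseline:
  N = 77
  P = 174 − 6·77 = -288
  R = 91 − 2·(-288) = 667
  G = 261 − 3·667 = -1740
Option 1 (N + 57):
  N = 77 + 57 = 134
  P = 174 − 6·134 = -630
  R = 91 − 2·(-630) = 1351
  G = 261 − 3·1351 = -3792
Change in G: -3792 − (-1740) = -2052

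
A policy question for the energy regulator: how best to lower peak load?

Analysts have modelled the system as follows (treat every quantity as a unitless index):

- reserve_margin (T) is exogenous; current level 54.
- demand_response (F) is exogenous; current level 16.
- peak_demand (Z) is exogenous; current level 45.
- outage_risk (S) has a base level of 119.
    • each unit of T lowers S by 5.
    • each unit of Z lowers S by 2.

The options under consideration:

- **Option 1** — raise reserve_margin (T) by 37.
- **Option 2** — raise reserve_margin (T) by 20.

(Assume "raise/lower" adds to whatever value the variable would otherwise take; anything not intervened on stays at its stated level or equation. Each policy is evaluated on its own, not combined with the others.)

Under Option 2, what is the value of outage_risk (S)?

Option 2 (T + 20):
  T = 54 + 20 = 74
  Z = 45
  S = 119 − 5·74 − 2·45 = -341

-341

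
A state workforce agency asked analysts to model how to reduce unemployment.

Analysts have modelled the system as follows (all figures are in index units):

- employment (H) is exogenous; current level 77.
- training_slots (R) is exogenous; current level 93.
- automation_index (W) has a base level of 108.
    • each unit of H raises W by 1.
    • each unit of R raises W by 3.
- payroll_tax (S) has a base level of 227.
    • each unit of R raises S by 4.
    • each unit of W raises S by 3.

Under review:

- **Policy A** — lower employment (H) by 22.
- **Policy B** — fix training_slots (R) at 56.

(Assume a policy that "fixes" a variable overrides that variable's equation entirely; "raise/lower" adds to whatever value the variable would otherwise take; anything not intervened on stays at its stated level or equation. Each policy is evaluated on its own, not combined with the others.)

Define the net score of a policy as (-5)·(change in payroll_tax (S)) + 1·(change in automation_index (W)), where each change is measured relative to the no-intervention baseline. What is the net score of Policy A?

Baseline:
  H = 77
  R = 93
  W = 108 + 77 + 3·93 = 464
  S = 227 + 4·93 + 3·464 = 1991
Policy A (H − 22):
  H = 77 − 22 = 55
  R = 93
  W = 108 + 55 + 3·93 = 442
  S = 227 + 4·93 + 3·442 = 1925
ΔS = 1925 − 1991 = -66; ΔW = 442 − 464 = -22
Score = (-5)·(-66) + 1·(-22) = 308

308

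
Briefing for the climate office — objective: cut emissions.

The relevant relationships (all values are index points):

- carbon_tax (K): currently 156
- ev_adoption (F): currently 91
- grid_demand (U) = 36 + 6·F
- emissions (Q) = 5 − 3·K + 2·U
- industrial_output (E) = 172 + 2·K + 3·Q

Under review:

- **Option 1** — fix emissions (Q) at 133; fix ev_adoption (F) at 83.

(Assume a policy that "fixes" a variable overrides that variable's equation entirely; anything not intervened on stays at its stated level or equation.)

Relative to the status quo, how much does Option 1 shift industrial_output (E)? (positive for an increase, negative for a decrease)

Baseline:
  K = 156
  F = 91
  U = 36 + 6·91 = 582
  Q = 5 − 3·156 + 2·582 = 701
  E = 172 + 2·156 + 3·701 = 2587
Option 1 (Q := 133, F := 83):
  K = 156
  F = 83
  U = 36 + 6·83 = 534
  Q = 133
  E = 172 + 2·156 + 3·133 = 883
Change in E: 883 − 2587 = -1704

-1704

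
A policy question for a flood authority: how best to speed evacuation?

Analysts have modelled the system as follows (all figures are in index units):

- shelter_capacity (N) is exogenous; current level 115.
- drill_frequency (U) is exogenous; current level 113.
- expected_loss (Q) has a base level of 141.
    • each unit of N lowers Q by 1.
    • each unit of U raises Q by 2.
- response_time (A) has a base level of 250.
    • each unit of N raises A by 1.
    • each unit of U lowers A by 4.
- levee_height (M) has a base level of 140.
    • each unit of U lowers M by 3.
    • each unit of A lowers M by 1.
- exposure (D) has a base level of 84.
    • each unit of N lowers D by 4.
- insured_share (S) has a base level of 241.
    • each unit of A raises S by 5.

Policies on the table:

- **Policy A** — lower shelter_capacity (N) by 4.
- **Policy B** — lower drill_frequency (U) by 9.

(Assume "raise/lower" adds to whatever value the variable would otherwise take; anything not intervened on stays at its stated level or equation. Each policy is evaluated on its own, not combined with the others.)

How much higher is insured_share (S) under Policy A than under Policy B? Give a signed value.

Policy A (N − 4):
  N = 115 − 4 = 111
  U = 113
  A = 250 + 111 − 4·113 = -91
  S = 241 + 5·(-91) = -214
Policy B (U − 9):
  N = 115
  U = 113 − 9 = 104
  A = 250 + 115 − 4·104 = -51
  S = 241 + 5·(-51) = -14
S: -214 − (-14) = -200

-200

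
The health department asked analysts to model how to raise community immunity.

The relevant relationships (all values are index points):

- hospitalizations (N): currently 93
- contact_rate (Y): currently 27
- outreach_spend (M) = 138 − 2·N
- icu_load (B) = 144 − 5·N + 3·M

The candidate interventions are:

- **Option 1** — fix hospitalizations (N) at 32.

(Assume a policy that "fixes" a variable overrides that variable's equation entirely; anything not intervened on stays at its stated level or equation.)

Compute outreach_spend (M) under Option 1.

74

Option 1 (N := 32):
  N = 32
  M = 138 − 2·32 = 74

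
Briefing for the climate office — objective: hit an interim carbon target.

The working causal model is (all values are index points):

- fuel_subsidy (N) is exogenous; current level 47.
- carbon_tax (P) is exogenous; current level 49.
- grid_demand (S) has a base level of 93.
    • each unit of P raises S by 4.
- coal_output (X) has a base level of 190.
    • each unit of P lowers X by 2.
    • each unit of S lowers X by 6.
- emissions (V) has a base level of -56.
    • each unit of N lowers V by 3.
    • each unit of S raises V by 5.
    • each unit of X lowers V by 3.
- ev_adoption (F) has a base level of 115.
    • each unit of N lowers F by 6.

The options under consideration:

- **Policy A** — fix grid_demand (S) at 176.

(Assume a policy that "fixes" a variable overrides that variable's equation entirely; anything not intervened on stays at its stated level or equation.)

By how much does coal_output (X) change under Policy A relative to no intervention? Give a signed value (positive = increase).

Baseline:
  P = 49
  S = 93 + 4·49 = 289
  X = 190 − 2·49 − 6·289 = -1642
Policy A (S := 176):
  P = 49
  S = 176
  X = 190 − 2·49 − 6·176 = -964
Change in X: -964 − (-1642) = 678

678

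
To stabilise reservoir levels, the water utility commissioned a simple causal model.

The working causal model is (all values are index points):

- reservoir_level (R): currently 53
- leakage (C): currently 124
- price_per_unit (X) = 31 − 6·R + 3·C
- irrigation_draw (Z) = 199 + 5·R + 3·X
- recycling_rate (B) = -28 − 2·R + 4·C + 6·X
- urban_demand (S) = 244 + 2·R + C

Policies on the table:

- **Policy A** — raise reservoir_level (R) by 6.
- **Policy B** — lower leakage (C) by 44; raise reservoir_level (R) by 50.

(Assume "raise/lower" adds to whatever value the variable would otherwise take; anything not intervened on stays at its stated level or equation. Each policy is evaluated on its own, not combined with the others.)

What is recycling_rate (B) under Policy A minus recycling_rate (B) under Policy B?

2640

Policy A (R + 6):
  R = 53 + 6 = 59
  C = 124
  X = 31 − 6·59 + 3·124 = 49
  B = -28 − 2·59 + 4·124 + 6·49 = 644
Policy B (C − 44, R + 50):
  R = 53 + 50 = 103
  C = 124 − 44 = 80
  X = 31 − 6·103 + 3·80 = -347
  B = -28 − 2·103 + 4·80 + 6·(-347) = -1996
B: 644 − (-1996) = 2640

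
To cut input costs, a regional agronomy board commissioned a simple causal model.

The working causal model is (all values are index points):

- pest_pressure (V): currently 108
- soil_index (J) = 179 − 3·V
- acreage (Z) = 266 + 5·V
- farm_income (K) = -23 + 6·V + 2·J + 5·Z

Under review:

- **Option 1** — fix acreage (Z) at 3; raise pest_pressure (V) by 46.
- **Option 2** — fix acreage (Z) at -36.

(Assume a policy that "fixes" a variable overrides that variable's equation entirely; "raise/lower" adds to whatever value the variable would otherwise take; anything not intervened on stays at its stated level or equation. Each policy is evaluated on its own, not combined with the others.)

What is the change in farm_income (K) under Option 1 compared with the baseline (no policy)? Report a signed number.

Baseline:
  V = 108
  J = 179 − 3·108 = -145
  Z = 266 + 5·108 = 806
  K = -23 + 6·108 + 2·(-145) + 5·806 = 4365
Option 1 (Z := 3, V + 46):
  V = 108 + 46 = 154
  J = 179 − 3·154 = -283
  Z = 3
  K = -23 + 6·154 + 2·(-283) + 5·3 = 350
Change in K: 350 − 4365 = -4015

-4015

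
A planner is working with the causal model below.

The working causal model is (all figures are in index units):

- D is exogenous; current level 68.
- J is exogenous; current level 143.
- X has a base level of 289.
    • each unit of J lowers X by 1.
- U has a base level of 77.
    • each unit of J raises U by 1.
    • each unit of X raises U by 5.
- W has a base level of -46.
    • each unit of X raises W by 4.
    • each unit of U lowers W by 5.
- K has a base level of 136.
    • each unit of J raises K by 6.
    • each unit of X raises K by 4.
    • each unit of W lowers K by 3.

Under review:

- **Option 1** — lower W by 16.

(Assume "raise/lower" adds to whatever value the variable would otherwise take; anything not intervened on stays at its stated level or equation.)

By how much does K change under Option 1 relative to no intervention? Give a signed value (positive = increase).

Baseline:
  J = 143
  X = 289 − 143 = 146
  U = 77 + 143 + 5·146 = 950
  W = -46 + 4·146 − 5·950 = -4212
  K = 136 + 6·143 + 4·146 − 3·(-4212) = 14214
Option 1 (W − 16):
  J = 143
  X = 289 − 143 = 146
  U = 77 + 143 + 5·146 = 950
  W = -46 + 4·146 − 5·950 (−16 from intervention) = -4228
  K = 136 + 6·143 + 4·146 − 3·(-4228) = 14262
Change in K: 14262 − 14214 = 48

48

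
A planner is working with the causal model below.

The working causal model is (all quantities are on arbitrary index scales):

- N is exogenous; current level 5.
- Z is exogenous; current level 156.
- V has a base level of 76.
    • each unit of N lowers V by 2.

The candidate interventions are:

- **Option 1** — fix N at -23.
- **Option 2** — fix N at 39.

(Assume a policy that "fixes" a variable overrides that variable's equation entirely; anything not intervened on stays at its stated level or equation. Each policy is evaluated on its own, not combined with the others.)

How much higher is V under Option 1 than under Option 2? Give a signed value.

Option 1 (N := -23):
  N = -23
  V = 76 − 2·(-23) = 122
Option 2 (N := 39):
  N = 39
  V = 76 − 2·39 = -2
V: 122 − (-2) = 124

124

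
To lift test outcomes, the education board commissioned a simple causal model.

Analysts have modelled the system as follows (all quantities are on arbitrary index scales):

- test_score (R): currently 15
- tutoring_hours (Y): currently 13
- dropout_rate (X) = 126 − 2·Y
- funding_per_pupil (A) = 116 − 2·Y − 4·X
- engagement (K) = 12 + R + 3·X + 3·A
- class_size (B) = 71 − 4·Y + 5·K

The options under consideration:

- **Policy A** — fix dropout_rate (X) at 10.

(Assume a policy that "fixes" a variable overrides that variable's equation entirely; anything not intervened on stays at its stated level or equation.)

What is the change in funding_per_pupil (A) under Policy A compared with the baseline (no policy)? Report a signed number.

360

Baseline:
  Y = 13
  X = 126 − 2·13 = 100
  A = 116 − 2·13 − 4·100 = -310
Policy A (X := 10):
  Y = 13
  X = 10
  A = 116 − 2·13 − 4·10 = 50
Change in A: 50 − (-310) = 360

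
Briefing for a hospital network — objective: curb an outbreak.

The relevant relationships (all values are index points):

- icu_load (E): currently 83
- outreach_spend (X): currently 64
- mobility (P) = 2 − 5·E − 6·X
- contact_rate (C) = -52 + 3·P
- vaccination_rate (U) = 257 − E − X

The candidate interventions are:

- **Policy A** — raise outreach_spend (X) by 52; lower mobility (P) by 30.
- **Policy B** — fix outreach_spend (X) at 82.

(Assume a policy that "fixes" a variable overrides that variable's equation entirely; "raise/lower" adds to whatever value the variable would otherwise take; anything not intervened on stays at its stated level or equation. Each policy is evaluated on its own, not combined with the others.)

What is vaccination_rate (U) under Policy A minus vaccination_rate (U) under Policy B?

-34

Policy A (X + 52, P − 30):
  E = 83
  X = 64 + 52 = 116
  U = 257 − 83 − 116 = 58
Policy B (X := 82):
  E = 83
  X = 82
  U = 257 − 83 − 82 = 92
U: 58 − 92 = -34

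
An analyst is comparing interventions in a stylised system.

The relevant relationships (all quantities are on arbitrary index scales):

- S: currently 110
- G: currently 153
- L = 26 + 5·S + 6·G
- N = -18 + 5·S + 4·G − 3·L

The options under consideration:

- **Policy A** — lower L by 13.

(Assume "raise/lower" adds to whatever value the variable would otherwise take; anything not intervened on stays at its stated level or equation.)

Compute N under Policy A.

-3299

Policy A (L − 13):
  S = 110
  G = 153
  L = 26 + 5·110 + 6·153 (−13 from intervention) = 1481
  N = -18 + 5·110 + 4·153 − 3·1481 = -3299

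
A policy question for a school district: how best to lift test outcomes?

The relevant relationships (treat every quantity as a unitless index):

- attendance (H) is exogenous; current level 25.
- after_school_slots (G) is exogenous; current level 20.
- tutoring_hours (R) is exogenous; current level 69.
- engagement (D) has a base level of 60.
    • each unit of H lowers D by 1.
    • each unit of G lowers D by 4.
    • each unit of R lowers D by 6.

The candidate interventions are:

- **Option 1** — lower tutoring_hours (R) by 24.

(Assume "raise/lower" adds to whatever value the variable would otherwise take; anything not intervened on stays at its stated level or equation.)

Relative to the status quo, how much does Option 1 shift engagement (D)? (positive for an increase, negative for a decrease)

Baseline:
  H = 25
  G = 20
  R = 69
  D = 60 − 25 − 4·20 − 6·69 = -459
Option 1 (R − 24):
  H = 25
  G = 20
  R = 69 − 24 = 45
  D = 60 − 25 − 4·20 − 6·45 = -315
Change in D: -315 − (-459) = 144

144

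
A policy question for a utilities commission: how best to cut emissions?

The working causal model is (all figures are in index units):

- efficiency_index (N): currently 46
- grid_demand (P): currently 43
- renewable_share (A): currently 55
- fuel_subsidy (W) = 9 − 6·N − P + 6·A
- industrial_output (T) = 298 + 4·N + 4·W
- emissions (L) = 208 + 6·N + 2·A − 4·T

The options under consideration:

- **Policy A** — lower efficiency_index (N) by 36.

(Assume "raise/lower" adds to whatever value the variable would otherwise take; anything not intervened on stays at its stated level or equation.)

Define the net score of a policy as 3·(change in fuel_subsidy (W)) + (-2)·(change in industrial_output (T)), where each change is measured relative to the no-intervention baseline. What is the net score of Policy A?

-792

Baseline:
  N = 46
  P = 43
  A = 55
  W = 9 − 6·46 − 43 + 6·55 = 20
  T = 298 + 4·46 + 4·20 = 562
Policy A (N − 36):
  N = 46 − 36 = 10
  P = 43
  A = 55
  W = 9 − 6·10 − 43 + 6·55 = 236
  T = 298 + 4·10 + 4·236 = 1282
ΔW = 236 − 20 = 216; ΔT = 1282 − 562 = 720
Score = 3·216 + (-2)·720 = -792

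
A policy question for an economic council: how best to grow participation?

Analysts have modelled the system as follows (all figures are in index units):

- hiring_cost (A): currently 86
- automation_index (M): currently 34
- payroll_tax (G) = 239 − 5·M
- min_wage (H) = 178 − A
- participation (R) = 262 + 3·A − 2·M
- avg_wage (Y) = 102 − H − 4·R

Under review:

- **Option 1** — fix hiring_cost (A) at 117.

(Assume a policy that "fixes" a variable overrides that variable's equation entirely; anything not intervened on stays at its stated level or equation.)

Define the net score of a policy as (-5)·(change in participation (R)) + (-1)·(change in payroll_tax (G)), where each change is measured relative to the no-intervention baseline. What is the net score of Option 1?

-465

Baseline:
  A = 86
  M = 34
  G = 239 − 5·34 = 69
  R = 262 + 3·86 − 2·34 = 452
Option 1 (A := 117):
  A = 117
  M = 34
  G = 239 − 5·34 = 69
  R = 262 + 3·117 − 2·34 = 545
ΔR = 545 − 452 = 93; ΔG = 69 − 69 = 0
Score = (-5)·93 + (-1)·0 = -465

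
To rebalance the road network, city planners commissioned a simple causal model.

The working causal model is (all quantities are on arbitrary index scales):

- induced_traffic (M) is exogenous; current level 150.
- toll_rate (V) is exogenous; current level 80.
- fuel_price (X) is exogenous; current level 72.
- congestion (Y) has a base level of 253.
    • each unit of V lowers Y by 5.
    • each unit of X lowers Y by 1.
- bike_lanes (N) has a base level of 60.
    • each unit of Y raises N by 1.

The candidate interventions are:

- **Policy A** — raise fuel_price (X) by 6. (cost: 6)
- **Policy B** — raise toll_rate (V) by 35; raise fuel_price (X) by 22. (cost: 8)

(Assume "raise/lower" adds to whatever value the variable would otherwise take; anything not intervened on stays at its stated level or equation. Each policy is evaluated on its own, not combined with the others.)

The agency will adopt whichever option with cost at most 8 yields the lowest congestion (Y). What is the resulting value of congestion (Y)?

-416

Policy A (X + 6):
  V = 80
  X = 72 + 6 = 78
  Y = 253 − 5·80 − 78 = -225
Policy B (V + 35, X + 22):
  V = 80 + 35 = 115
  X = 72 + 22 = 94
  Y = 253 − 5·115 − 94 = -416
Comparing — Policy A: Y=-225, Policy B: Y=-416. Lowest is -416 (Policy B).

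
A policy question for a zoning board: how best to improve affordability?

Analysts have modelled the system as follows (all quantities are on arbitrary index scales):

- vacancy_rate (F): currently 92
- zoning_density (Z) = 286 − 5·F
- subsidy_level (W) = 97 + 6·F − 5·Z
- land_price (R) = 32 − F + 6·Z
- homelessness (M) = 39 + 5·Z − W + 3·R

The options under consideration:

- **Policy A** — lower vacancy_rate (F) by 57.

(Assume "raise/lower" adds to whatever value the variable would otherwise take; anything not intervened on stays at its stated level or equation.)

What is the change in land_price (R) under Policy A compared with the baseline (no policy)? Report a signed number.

Baseline:
  F = 92
  Z = 286 − 5·92 = -174
  R = 32 − 92 + 6·(-174) = -1104
Policy A (F − 57):
  F = 92 − 57 = 35
  Z = 286 − 5·35 = 111
  R = 32 − 35 + 6·111 = 663
Change in R: 663 − (-1104) = 1767

1767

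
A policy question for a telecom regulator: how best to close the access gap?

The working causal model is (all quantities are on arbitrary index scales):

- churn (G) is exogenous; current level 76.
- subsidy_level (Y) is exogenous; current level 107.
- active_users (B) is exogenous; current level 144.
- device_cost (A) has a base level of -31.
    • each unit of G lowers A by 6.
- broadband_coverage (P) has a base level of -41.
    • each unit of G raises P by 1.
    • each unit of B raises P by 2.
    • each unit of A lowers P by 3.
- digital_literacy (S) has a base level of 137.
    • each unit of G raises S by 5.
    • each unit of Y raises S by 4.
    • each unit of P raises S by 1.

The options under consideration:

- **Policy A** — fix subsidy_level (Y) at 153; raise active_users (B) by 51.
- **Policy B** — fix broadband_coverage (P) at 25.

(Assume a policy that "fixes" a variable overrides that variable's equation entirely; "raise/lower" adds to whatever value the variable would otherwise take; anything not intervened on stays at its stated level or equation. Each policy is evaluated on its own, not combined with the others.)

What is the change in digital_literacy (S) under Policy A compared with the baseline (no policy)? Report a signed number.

Baseline:
  G = 76
  Y = 107
  B = 144
  A = -31 − 6·76 = -487
  P = -41 + 76 + 2·144 − 3·(-487) = 1784
  S = 137 + 5·76 + 4·107 + 1784 = 2729
Policy A (Y := 153, B + 51):
  G = 76
  Y = 153
  B = 144 + 51 = 195
  A = -31 − 6·76 = -487
  P = -41 + 76 + 2·195 − 3·(-487) = 1886
  S = 137 + 5·76 + 4·153 + 1886 = 3015
Change in S: 3015 − 2729 = 286

286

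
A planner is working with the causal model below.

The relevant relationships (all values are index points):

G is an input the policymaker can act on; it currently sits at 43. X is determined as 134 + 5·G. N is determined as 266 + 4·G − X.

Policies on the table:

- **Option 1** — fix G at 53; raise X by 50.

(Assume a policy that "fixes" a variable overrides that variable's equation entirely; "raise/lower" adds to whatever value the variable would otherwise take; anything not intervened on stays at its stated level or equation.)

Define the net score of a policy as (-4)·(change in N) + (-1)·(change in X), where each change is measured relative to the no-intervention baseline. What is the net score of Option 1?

140

Baseline:
  G = 43
  X = 134 + 5·43 = 349
  N = 266 + 4·43 − 349 = 89
Option 1 (G := 53, X + 50):
  G = 53
  X = 134 + 5·53 (+50 from intervention) = 449
  N = 266 + 4·53 − 449 = 29
ΔN = 29 − 89 = -60; ΔX = 449 − 349 = 100
Score = (-4)·(-60) + (-1)·100 = 140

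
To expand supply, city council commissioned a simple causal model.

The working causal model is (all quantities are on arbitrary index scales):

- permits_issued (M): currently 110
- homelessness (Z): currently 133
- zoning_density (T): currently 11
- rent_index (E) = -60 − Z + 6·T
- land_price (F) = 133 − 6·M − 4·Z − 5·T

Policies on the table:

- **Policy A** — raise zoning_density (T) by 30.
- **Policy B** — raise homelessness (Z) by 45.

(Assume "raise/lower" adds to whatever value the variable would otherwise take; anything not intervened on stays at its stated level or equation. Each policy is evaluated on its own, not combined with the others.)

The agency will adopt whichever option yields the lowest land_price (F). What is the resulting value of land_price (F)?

Policy A (T + 30):
  M = 110
  Z = 133
  T = 11 + 30 = 41
  F = 133 − 6·110 − 4·133 − 5·41 = -1264
Policy B (Z + 45):
  M = 110
  Z = 133 + 45 = 178
  T = 11
  F = 133 − 6·110 − 4·178 − 5·11 = -1294
Comparing — Policy A: F=-1264, Policy B: F=-1294. Lowest is -1294 (Policy B).

-1294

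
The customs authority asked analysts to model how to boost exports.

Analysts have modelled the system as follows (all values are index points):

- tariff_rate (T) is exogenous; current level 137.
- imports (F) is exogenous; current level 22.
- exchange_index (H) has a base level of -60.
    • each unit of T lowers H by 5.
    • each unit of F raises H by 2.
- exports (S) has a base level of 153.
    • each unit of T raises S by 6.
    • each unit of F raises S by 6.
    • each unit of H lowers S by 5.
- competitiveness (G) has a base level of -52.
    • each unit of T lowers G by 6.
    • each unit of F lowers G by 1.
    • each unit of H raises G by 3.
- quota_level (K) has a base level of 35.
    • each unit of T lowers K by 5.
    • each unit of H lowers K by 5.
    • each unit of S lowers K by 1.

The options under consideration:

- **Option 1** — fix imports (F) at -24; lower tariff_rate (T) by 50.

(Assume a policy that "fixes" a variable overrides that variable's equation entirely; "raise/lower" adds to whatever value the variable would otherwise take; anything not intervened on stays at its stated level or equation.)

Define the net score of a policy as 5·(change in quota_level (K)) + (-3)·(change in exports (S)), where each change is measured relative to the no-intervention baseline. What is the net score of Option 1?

Baseline:
  T = 137
  F = 22
  H = -60 − 5·137 + 2·22 = -701
  S = 153 + 6·137 + 6·22 − 5·(-701) = 4612
  K = 35 − 5·137 − 5·(-701) − 4612 = -1757
Option 1 (F := -24, T − 50):
  T = 137 − 50 = 87
  F = -24
  H = -60 − 5·87 + 2·(-24) = -543
  S = 153 + 6·87 + 6·(-24) − 5·(-543) = 3246
  K = 35 − 5·87 − 5·(-543) − 3246 = -931
ΔK = -931 − (-1757) = 826; ΔS = 3246 − 4612 = -1366
Score = 5·826 + (-3)·(-1366) = 8228

8228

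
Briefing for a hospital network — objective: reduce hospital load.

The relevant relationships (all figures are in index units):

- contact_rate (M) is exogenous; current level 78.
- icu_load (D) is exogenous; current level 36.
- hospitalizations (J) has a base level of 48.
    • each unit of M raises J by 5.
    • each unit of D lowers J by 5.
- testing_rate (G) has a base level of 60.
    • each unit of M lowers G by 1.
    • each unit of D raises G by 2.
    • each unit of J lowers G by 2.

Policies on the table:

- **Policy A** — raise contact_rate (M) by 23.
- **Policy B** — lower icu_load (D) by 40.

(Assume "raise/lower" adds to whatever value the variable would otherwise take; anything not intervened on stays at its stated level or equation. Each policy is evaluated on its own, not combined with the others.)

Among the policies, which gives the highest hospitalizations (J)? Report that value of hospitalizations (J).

Policy A (M + 23):
  M = 78 + 23 = 101
  D = 36
  J = 48 + 5·101 − 5·36 = 373
Policy B (D − 40):
  M = 78
  D = 36 − 40 = -4
  J = 48 + 5·78 − 5·(-4) = 458
Comparing — Policy A: J=373, Policy B: J=458. Highest is 458 (Policy B).

458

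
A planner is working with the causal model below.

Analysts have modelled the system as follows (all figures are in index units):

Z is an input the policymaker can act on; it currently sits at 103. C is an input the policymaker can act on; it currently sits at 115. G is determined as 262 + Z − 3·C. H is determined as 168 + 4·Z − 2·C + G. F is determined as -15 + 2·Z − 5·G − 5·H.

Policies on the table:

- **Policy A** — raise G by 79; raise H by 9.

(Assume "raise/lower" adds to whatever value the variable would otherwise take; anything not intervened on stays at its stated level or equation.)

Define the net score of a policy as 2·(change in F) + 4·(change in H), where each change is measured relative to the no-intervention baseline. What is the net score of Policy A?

-1318

Baseline:
  Z = 103
  C = 115
  G = 262 + 103 − 3·115 = 20
  H = 168 + 4·103 − 2·115 + 20 = 370
  F = -15 + 2·103 − 5·20 − 5·370 = -1759
Policy A (G + 79, H + 9):
  Z = 103
  C = 115
  G = 262 + 103 − 3·115 (+79 from intervention) = 99
  H = 168 + 4·103 − 2·115 + 99 (+9 from intervention) = 458
  F = -15 + 2·103 − 5·99 − 5·458 = -2594
ΔF = -2594 − (-1759) = -835; ΔH = 458 − 370 = 88
Score = 2·(-835) + 4·88 = -1318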